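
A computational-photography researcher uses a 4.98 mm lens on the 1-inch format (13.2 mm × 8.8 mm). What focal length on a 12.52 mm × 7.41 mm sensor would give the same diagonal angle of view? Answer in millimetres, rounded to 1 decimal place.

Sensor diagonal = √(13.2² + 8.8²) = √251.6800 ≈ 15.8644 mm.
Sensor diagonal = √(12.52² + 7.41²) = √211.6585 ≈ 14.5485 mm.
Equal angle of view means equal diagonal/f ratio, so f₂ = f₁ · (diagonal₂/diagonal₁) = 4.98 × 14.5485/15.8644.
f₂ = 4.98 × 0.91705 ≈ 4.567 mm.

4.6 mm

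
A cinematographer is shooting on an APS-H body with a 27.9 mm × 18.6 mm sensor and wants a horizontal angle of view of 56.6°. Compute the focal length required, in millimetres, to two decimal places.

25.91 mm

From α = 2·arctan(w/2f) we get f = w / (2·tan(α/2)).
With w = 27.9 mm and α/2 = 28.3°, tan(α/2) ≈ 0.53844, so f ≈ 27.9 / 1.07689 ≈ 25.9080 mm.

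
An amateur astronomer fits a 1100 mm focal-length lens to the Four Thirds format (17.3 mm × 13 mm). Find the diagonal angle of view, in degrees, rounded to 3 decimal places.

1.127°

Sensor diagonal = √(17.3² + 13²) = √468.2900 ≈ 21.6400 mm.
Angle of view α = 2·arctan(d/2f) with d = 21.6400 mm and f = 1100 mm.
d/2f = 0.00984; arctan(0.00984) ≈ 0.5636°, so α ≈ 1.1271°.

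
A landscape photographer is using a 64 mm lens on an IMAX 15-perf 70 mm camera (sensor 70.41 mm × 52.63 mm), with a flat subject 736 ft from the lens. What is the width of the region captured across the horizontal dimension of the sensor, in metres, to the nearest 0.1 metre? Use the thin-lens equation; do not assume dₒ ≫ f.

dₒ: 736 ft × 304.8 mm/ft = 224332.79 mm.
Similar triangles through the lens centre give W/dₒ = w/dᵢ; with 1/f = 1/dₒ + 1/dᵢ this gives W = w·(dₒ − f)/f.
W = 70.41 mm × (224333 − 64) / 64 = 70.41 × 3504.1999 ≈ 246730.714 mm = 246.731 m.

246.7 m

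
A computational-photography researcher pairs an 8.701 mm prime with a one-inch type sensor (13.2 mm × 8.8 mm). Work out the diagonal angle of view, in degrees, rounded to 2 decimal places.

Sensor diagonal = √(13.2² + 8.8²) = √251.6800 ≈ 15.8644 mm.
Angle of view α = 2·arctan(d/2f) with d = 15.8644 mm and f = 8.701 mm.
d/2f = 0.91164; arctan(0.91164) ≈ 42.3537°, so α ≈ 84.7073°.

84.71°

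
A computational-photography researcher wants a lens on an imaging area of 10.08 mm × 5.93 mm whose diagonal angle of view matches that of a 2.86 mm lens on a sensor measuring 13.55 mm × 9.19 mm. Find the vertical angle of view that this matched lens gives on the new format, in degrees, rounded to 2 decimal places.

Sensor diagonal = √(13.55² + 9.19²) = √268.0586 ≈ 16.3725 mm.
Sensor diagonal = √(10.08² + 5.93²) = √136.7713 ≈ 11.6949 mm.
Equal diagonal AOV ⇒ f₂ = f₁ · 11.6949/16.3725 = 2.86 × 0.71430 ≈ 2.0429 mm.
Vertical AOV on the new format = 2·arctan(5.93 / (2 × 2.0429)) = 2·arctan(1.45136) ≈ 110.8657°.

110.87°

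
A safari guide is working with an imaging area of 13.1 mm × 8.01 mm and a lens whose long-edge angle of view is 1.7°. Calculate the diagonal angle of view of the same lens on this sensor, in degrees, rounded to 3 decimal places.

From the long-edge AOV: f = 13.1 / (2·tan(0.85°)) = 13.1 / 0.02967 ≈ 441.4821 mm.
Sensor diagonal = √(13.1² + 8.01²) = √235.7701 ≈ 15.3548 mm.
Diagonal AOV = 2·arctan(15.3548 / (2 × 441.4821)) = 2·arctan(0.01739) ≈ 1.9926°.

1.993°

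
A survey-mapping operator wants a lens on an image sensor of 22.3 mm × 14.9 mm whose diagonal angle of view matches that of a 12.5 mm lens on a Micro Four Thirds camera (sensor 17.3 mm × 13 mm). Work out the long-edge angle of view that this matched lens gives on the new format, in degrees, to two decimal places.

Sensor diagonal = √(17.3² + 13²) = √468.2900 ≈ 21.6400 mm.
Sensor diagonal = √(22.3² + 14.9²) = √719.3000 ≈ 26.8198 mm.
Equal diagonal AOV ⇒ f₂ = f₁ · 26.8198/21.6400 = 12.5 × 1.23936 ≈ 15.4920 mm.
Long-edge AOV on the new format = 2·arctan(22.3 / (2 × 15.4920)) = 2·arctan(0.71973) ≈ 71.4871°.

71.49°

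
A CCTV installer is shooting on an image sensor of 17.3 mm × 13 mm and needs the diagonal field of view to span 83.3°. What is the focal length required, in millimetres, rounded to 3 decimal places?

12.165 mm

Sensor diagonal = √(17.3² + 13²) = √468.2900 ≈ 21.6400 mm.
From α = 2·arctan(d/2f) we get f = d / (2·tan(α/2)).
With d = 21.6400 mm and α/2 = 41.65°, tan(α/2) ≈ 0.88940, so f ≈ 21.6400 / 1.77881 ≈ 12.1655 mm.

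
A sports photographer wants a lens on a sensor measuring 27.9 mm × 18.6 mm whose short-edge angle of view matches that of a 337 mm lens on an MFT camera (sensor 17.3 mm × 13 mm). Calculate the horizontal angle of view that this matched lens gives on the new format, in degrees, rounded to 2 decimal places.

3.31°

Equal short-edge AOV ⇒ f₂ = f₁ · 18.6/13 = 337 × 1.43077 ≈ 482.1692 mm.
Horizontal AOV on the new format = 2·arctan(27.9 / (2 × 482.1692)) = 2·arctan(0.02893) ≈ 3.3144°.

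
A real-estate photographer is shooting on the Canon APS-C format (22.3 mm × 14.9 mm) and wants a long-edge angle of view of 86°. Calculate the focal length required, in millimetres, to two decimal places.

From α = 2·arctan(w/2f) we get f = w / (2·tan(α/2)).
With w = 22.3 mm and α/2 = 43°, tan(α/2) ≈ 0.93252, so f ≈ 22.3 / 1.86503 ≈ 11.9569 mm.

11.96 mm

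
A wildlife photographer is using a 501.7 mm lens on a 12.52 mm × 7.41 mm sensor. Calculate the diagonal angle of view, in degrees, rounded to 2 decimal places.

Sensor diagonal = √(12.52² + 7.41²) = √211.6585 ≈ 14.5485 mm.
Angle of view α = 2·arctan(d/2f) with d = 14.5485 mm and f = 501.7 mm.
d/2f = 0.01450; arctan(0.01450) ≈ 0.8307°, so α ≈ 1.6614°.

1.66°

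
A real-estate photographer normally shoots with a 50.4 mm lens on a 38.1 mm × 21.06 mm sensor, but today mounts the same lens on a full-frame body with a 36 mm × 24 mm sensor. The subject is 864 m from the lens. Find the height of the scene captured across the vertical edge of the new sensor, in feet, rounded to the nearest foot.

The focal length stays 50.4 mm; the relevant sensor dimension is now h = 24 mm. Object distance dₒ = 864 m = 864000 mm.
Thin-lens field height W = h·(dₒ − f)/f = 24 × (864000 − 50.4)/50.4 ≈ 411404.571 mm = 411404.571/304.8 ft = 1349.75 ft.

1350 ft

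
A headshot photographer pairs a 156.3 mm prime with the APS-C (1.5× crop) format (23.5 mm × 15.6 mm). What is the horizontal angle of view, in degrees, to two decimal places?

Angle of view α = 2·arctan(w/2f) with w = 23.5 mm and f = 156.3 mm.
w/2f = 0.07518; arctan(0.07518) ≈ 4.2992°, so α ≈ 8.5984°.

8.60°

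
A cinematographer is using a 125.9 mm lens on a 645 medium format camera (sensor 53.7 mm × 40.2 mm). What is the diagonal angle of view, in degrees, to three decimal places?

Sensor diagonal = √(53.7² + 40.2²) = √4499.7300 ≈ 67.0800 mm.
Angle of view α = 2·arctan(d/2f) with d = 67.0800 mm and f = 125.9 mm.
d/2f = 0.26640; arctan(0.26640) ≈ 14.9173°, so α ≈ 29.8345°.

29.835°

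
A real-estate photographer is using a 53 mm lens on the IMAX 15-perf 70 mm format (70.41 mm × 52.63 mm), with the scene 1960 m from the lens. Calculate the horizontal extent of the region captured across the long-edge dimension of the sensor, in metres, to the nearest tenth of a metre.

2603.8 m

dₒ: 1960 m = 1.96e+06 mm.
Similar triangles through the lens centre give W/dₒ = w/dᵢ; with 1/f = 1/dₒ + 1/dᵢ this gives W = w·(dₒ − f)/f.
W = 70.41 mm × (1.96e+06 − 53) / 53 = 70.41 × 36980.1321 ≈ 2603771.099 mm = 2603.77 m.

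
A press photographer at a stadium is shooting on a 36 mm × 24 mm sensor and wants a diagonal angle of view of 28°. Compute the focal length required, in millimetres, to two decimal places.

Sensor diagonal = √(36² + 24²) = √1872.0000 ≈ 43.2666 mm.
From α = 2·arctan(d/2f) we get f = d / (2·tan(α/2)).
With d = 43.2666 mm and α/2 = 14°, tan(α/2) ≈ 0.24933, so f ≈ 43.2666 / 0.49866 ≈ 86.7665 mm.

86.77 mm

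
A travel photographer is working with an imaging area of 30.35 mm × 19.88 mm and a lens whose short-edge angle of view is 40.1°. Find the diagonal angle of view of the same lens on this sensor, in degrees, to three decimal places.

67.332°

From the short-edge AOV: f = 19.88 / (2·tan(20.05°)) = 19.88 / 0.72992 ≈ 27.2359 mm.
Sensor diagonal = √(30.35² + 19.88²) = √1316.3369 ≈ 36.2814 mm.
Diagonal AOV = 2·arctan(36.2814 / (2 × 27.2359)) = 2·arctan(0.66606) ≈ 67.3317°.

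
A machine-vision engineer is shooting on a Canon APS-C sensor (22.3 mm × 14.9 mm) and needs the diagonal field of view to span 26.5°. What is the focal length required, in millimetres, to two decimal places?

56.95 mm

Sensor diagonal = √(22.3² + 14.9²) = √719.3000 ≈ 26.8198 mm.
From α = 2·arctan(d/2f) we get f = d / (2·tan(α/2)).
With d = 26.8198 mm and α/2 = 13.25°, tan(α/2) ≈ 0.23547, so f ≈ 26.8198 / 0.47094 ≈ 56.9497 mm.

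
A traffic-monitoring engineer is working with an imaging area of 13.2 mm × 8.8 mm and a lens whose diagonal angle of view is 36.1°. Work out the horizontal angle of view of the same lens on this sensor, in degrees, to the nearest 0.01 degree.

30.34°

Sensor diagonal = √(13.2² + 8.8²) = √251.6800 ≈ 15.8644 mm.
From the diagonal AOV: f = 15.8644 / (2·tan(18.05°)) = 15.8644 / 0.65177 ≈ 24.3405 mm.
Horizontal AOV = 2·arctan(13.2 / (2 × 24.3405)) = 2·arctan(0.27115) ≈ 30.3422°.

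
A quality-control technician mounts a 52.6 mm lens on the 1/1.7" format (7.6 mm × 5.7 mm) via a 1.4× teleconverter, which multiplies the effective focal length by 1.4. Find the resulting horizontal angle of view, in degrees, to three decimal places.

Effective focal length f = 52.6 × 1.4 = 73.64 mm.
α = 2·arctan(7.6 / (2 × 73.64)) = 2·arctan(0.05160) ≈ 5.9080°.

5.908°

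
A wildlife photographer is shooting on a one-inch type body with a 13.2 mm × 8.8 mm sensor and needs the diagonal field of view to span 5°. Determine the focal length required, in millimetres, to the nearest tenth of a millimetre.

181.7 mm

Sensor diagonal = √(13.2² + 8.8²) = √251.6800 ≈ 15.8644 mm.
From α = 2·arctan(d/2f) we get f = d / (2·tan(α/2)).
With d = 15.8644 mm and α/2 = 2.5°, tan(α/2) ≈ 0.04366, so f ≈ 15.8644 / 0.08732 ≈ 181.6775 mm.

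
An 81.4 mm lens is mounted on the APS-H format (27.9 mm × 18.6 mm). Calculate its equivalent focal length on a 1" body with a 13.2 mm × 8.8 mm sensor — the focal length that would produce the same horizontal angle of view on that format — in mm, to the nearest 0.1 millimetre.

Equal angle of view means equal width/f ratio, so f₂ = f₁ · (width₂/width₁) = 81.4 × 13.2/27.9.
f₂ = 81.4 × 0.47312 ≈ 38.512 mm.

38.5 mm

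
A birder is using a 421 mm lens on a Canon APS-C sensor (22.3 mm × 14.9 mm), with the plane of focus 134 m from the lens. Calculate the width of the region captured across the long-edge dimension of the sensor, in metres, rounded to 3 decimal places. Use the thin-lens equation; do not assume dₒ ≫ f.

7.076 m

dₒ: 134 m = 134000 mm.
Similar triangles through the lens centre give W/dₒ = w/dᵢ; with 1/f = 1/dₒ + 1/dᵢ this gives W = w·(dₒ − f)/f.
W = 22.3 mm × (134000 − 421) / 421 = 22.3 × 317.2898 ≈ 7075.562 mm = 7.07556 m.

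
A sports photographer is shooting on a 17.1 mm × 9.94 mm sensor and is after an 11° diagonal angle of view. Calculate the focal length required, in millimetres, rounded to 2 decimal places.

Sensor diagonal = √(17.1² + 9.94²) = √391.2136 ≈ 19.7791 mm.
From α = 2·arctan(d/2f) we get f = d / (2·tan(α/2)).
With d = 19.7791 mm and α/2 = 5.5°, tan(α/2) ≈ 0.09629, so f ≈ 19.7791 / 0.19258 ≈ 102.7070 mm.

102.71 mm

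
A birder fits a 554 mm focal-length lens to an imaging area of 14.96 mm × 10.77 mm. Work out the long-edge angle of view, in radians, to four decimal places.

0.0270 rad

Angle of view α = 2·arctan(w/2f) with w = 14.96 mm and f = 554 mm.
w/2f = 0.01350; arctan(0.01350) ≈ 0.0135 rad, so α ≈ 0.0270 rad.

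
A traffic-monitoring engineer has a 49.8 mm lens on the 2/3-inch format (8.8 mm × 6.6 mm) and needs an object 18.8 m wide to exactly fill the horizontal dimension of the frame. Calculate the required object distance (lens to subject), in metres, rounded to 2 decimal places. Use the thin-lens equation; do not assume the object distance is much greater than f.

106.44 m

W: 18.8 m = 18800 mm.
Magnification m = w/W = dᵢ/dₒ; combined with 1/f = 1/dₒ + 1/dᵢ this gives dₒ = f·(1 + W/w).
dₒ = 49.8 mm × (1 + 18800/8.8) = 49.8 × 2137.3636 ≈ 106440.709 mm = 106.441 m.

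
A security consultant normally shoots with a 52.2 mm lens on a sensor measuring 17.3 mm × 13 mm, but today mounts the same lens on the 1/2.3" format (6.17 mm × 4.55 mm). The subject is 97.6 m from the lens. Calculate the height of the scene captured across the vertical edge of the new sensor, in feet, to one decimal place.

The focal length stays 52.2 mm; the relevant sensor dimension is now h = 4.55 mm. Object distance dₒ = 97.6 m = 97600 mm.
Thin-lens field height W = h·(dₒ − f)/f = 4.55 × (97600 − 52.2)/52.2 ≈ 8502.730 mm = 8502.730/304.8 ft = 27.8961 ft.

27.9 ft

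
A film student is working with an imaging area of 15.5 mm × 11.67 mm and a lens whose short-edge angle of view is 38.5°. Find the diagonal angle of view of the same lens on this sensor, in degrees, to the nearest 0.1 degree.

From the short-edge AOV: f = 11.67 / (2·tan(19.25°)) = 11.67 / 0.69843 ≈ 16.7089 mm.
Sensor diagonal = √(15.5² + 11.67²) = √376.4389 ≈ 19.4020 mm.
Diagonal AOV = 2·arctan(19.4020 / (2 × 16.7089)) = 2·arctan(0.58059) ≈ 60.2781°.

60.3°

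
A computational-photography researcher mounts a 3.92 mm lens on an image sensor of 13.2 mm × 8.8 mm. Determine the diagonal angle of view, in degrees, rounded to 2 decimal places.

Sensor diagonal = √(13.2² + 8.8²) = √251.6800 ≈ 15.8644 mm.
Angle of view α = 2·arctan(d/2f) with d = 15.8644 mm and f = 3.92 mm.
d/2f = 2.02352; arctan(2.02352) ≈ 63.7020°, so α ≈ 127.4040°.

127.40°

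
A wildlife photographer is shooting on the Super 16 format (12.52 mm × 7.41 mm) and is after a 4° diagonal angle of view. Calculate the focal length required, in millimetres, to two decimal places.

208.31 mm

Sensor diagonal = √(12.52² + 7.41²) = √211.6585 ≈ 14.5485 mm.
From α = 2·arctan(d/2f) we get f = d / (2·tan(α/2)).
With d = 14.5485 mm and α/2 = 2°, tan(α/2) ≈ 0.03492, so f ≈ 14.5485 / 0.06984 ≈ 208.3071 mm.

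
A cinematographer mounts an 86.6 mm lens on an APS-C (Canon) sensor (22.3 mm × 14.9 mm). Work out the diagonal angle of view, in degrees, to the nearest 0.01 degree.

Sensor diagonal = √(22.3² + 14.9²) = √719.3000 ≈ 26.8198 mm.
Angle of view α = 2·arctan(d/2f) with d = 26.8198 mm and f = 86.6 mm.
d/2f = 0.15485; arctan(0.15485) ≈ 8.8023°, so α ≈ 17.6045°.

17.60°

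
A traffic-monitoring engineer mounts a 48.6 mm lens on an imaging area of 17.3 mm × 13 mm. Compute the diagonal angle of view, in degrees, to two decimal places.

Sensor diagonal = √(17.3² + 13²) = √468.2900 ≈ 21.6400 mm.
Angle of view α = 2·arctan(d/2f) with d = 21.6400 mm and f = 48.6 mm.
d/2f = 0.22263; arctan(0.22263) ≈ 12.5513°, so α ≈ 25.1026°.

25.10°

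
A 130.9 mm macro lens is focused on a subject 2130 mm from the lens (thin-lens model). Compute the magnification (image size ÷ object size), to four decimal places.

0.0655×

Thin lens: 1/f = 1/dₒ + 1/dᵢ → 1/dᵢ = 1/130.9 − 1/2130 = 0.0071699 mm⁻¹, so dᵢ ≈ 139.4713 mm.
Magnification m = dᵢ/dₒ = 139.4713/2130 ≈ 0.06548.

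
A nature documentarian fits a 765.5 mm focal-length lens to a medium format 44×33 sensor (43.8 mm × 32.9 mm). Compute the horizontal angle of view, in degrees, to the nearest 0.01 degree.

Angle of view α = 2·arctan(w/2f) with w = 43.8 mm and f = 765.5 mm.
w/2f = 0.02861; arctan(0.02861) ≈ 1.6387°, so α ≈ 3.2774°.

3.28°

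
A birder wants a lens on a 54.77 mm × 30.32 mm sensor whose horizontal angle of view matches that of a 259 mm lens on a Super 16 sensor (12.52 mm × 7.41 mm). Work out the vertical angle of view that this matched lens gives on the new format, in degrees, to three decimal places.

Equal horizontal AOV ⇒ f₂ = f₁ · 54.77/12.52 = 259 × 4.37460 ≈ 1133.0216 mm.
Vertical AOV on the new format = 2·arctan(30.32 / (2 × 1133.0216)) = 2·arctan(0.01338) ≈ 1.5332°.

1.533°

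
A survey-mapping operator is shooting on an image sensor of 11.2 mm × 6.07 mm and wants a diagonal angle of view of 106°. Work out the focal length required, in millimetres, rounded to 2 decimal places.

Sensor diagonal = √(11.2² + 6.07²) = √162.2849 ≈ 12.7391 mm.
From α = 2·arctan(d/2f) we get f = d / (2·tan(α/2)).
With d = 12.7391 mm and α/2 = 53°, tan(α/2) ≈ 1.32704, so f ≈ 12.7391 / 2.65409 ≈ 4.7998 mm.

4.80 mm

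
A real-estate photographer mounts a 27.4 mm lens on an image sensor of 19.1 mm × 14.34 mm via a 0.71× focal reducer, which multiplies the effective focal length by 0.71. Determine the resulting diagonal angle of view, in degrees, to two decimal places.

63.09°

Effective focal length f = 27.4 × 0.71 = 19.454 mm.
Sensor diagonal = √(19.1² + 14.34²) = √570.4456 ≈ 23.8840 mm.
α = 2·arctan(23.884 / (2 × 19.454)) = 2·arctan(0.61386) ≈ 63.0881°.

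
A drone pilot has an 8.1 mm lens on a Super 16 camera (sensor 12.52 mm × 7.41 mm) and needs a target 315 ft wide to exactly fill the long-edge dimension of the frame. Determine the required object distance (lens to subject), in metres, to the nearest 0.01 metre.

W: 315 ft × 304.8 mm/ft = 96012.00 mm.
Magnification m = w/W = dᵢ/dₒ; combined with 1/f = 1/dₒ + 1/dᵢ this gives dₒ = f·(1 + W/w).
dₒ = 8.1 mm × (1 + 96012/12.52) = 8.1 × 7669.6899 ≈ 62124.488 mm = 62.1245 m.

62.12 m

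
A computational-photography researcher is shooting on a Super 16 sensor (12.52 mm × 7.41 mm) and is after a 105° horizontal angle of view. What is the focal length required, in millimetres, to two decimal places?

4.80 mm

From α = 2·arctan(w/2f) we get f = w / (2·tan(α/2)).
With w = 12.52 mm and α/2 = 52.5°, tan(α/2) ≈ 1.30323, so f ≈ 12.52 / 2.60645 ≈ 4.8035 mm.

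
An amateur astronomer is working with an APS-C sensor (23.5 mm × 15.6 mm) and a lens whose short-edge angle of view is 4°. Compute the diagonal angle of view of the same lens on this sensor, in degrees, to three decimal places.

7.226°

From the short-edge AOV: f = 15.6 / (2·tan(2°)) = 15.6 / 0.06984 ≈ 223.3628 mm.
Sensor diagonal = √(23.5² + 15.6²) = √795.6100 ≈ 28.2066 mm.
Diagonal AOV = 2·arctan(28.2066 / (2 × 223.3628)) = 2·arctan(0.06314) ≈ 7.2258°.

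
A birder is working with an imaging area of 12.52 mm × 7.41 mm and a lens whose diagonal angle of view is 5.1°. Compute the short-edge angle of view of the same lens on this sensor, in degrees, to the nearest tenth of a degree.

2.6°

Sensor diagonal = √(12.52² + 7.41²) = √211.6585 ≈ 14.5485 mm.
From the diagonal AOV: f = 14.5485 / (2·tan(2.55°)) = 14.5485 / 0.08907 ≈ 163.3366 mm.
Short-edge AOV = 2·arctan(7.41 / (2 × 163.3366)) = 2·arctan(0.02268) ≈ 2.5989°.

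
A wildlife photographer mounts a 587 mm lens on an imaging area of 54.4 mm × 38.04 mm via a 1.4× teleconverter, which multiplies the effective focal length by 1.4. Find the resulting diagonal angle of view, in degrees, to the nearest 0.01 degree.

4.63°

Effective focal length f = 587 × 1.4 = 821.8 mm.
Sensor diagonal = √(54.4² + 38.04²) = √4406.4016 ≈ 66.3807 mm.
α = 2·arctan(66.381 / (2 × 821.8)) = 2·arctan(0.04039) ≈ 4.6255°.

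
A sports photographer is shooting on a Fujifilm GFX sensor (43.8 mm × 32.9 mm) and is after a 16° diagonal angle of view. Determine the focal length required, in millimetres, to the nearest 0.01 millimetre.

Sensor diagonal = √(43.8² + 32.9²) = √3000.8500 ≈ 54.7800 mm.
From α = 2·arctan(d/2f) we get f = d / (2·tan(α/2)).
With d = 54.7800 mm and α/2 = 8°, tan(α/2) ≈ 0.14054, so f ≈ 54.7800 / 0.28108 ≈ 194.8900 mm.

194.89 mm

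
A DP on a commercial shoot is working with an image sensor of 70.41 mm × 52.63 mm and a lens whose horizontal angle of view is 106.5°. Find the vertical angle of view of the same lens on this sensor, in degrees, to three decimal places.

From the horizontal AOV: f = 70.41 / (2·tan(53.25°)) = 70.41 / 2.67832 ≈ 26.2888 mm.
Vertical AOV = 2·arctan(52.63 / (2 × 26.2888)) = 2·arctan(1.00100) ≈ 90.0570°.

90.057°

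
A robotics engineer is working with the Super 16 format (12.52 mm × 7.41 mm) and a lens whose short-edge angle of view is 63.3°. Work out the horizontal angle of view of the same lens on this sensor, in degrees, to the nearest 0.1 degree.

92.3°

From the short-edge AOV: f = 7.41 / (2·tan(31.65°)) = 7.41 / 1.23282 ≈ 6.0106 mm.
Horizontal AOV = 2·arctan(12.52 / (2 × 6.0106)) = 2·arctan(1.04149) ≈ 92.3284°.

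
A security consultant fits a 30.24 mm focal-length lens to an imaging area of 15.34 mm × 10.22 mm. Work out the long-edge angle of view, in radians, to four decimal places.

Angle of view α = 2·arctan(w/2f) with w = 15.34 mm and f = 30.24 mm.
w/2f = 0.25364; arctan(0.25364) ≈ 0.2484 rad, so α ≈ 0.4968 rad.

0.4968 rad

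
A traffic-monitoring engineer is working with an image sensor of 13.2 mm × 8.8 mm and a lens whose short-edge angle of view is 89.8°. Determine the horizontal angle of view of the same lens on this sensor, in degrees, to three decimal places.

From the short-edge AOV: f = 8.8 / (2·tan(44.9°)) = 8.8 / 1.99303 ≈ 4.4154 mm.
Horizontal AOV = 2·arctan(13.2 / (2 × 4.4154)) = 2·arctan(1.49477) ≈ 112.4351°.

112.435°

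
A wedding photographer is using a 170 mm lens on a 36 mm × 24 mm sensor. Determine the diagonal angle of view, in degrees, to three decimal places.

Sensor diagonal = √(36² + 24²) = √1872.0000 ≈ 43.2666 mm.
Angle of view α = 2·arctan(d/2f) with d = 43.2666 mm and f = 170 mm.
d/2f = 0.12725; arctan(0.12725) ≈ 7.2522°, so α ≈ 14.5044°.

14.504°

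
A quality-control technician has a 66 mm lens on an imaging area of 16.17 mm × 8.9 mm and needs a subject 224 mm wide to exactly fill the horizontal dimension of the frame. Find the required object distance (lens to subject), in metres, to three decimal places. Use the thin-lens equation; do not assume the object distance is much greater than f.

0.980 m

Magnification m = w/W = dᵢ/dₒ; combined with 1/f = 1/dₒ + 1/dᵢ this gives dₒ = f·(1 + W/w).
dₒ = 66 mm × (1 + 224/16.17) = 66 × 14.8528 ≈ 980.286 mm = 0.980286 m.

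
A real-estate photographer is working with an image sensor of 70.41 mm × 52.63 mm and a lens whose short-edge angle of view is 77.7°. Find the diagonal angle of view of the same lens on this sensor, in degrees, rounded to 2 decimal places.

From the short-edge AOV: f = 52.63 / (2·tan(38.85°)) = 52.63 / 1.61092 ≈ 32.6708 mm.
Sensor diagonal = √(70.41² + 52.63²) = √7727.4850 ≈ 87.9061 mm.
Diagonal AOV = 2·arctan(87.9061 / (2 × 32.6708)) = 2·arctan(1.34533) ≈ 106.7523°.

106.75°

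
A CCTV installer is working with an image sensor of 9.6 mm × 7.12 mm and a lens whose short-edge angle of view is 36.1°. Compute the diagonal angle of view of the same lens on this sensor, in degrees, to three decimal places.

From the short-edge AOV: f = 7.12 / (2·tan(18.05°)) = 7.12 / 0.65177 ≈ 10.9241 mm.
Sensor diagonal = √(9.6² + 7.12²) = √142.8544 ≈ 11.9522 mm.
Diagonal AOV = 2·arctan(11.9522 / (2 × 10.9241)) = 2·arctan(0.54705) ≈ 57.3622°.

57.362°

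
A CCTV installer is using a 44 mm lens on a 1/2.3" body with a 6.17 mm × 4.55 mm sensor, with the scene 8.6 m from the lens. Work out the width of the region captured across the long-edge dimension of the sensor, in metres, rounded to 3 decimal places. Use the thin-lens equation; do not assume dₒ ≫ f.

dₒ: 8.6 m = 8600 mm.
Similar triangles through the lens centre give W/dₒ = w/dᵢ; with 1/f = 1/dₒ + 1/dᵢ this gives W = w·(dₒ − f)/f.
W = 6.17 mm × (8600 − 44) / 44 = 6.17 × 194.4545 ≈ 1199.785 mm = 1.19978 m.

1.200 m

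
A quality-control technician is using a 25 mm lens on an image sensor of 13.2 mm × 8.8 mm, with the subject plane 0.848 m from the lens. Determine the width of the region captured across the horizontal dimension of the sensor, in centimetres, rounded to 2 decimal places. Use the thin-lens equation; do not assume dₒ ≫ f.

dₒ: 0.848 m = 848 mm.
Similar triangles through the lens centre give W/dₒ = w/dᵢ; with 1/f = 1/dₒ + 1/dᵢ this gives W = w·(dₒ − f)/f.
W = 13.2 mm × (848 − 25) / 25 = 13.2 × 32.9200 ≈ 434.544 mm = 43.4544 cm.

43.45 cm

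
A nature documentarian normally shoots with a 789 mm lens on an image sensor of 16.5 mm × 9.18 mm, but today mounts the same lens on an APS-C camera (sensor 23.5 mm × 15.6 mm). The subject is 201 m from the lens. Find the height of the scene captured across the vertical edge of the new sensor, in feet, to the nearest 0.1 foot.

The focal length stays 789 mm; the relevant sensor dimension is now h = 15.6 mm. Object distance dₒ = 201 m = 201000 mm.
Thin-lens field height W = h·(dₒ − f)/f = 15.6 × (201000 − 789)/789 ≈ 3958.544 mm = 3958.544/304.8 ft = 12.9874 ft.

13.0 ft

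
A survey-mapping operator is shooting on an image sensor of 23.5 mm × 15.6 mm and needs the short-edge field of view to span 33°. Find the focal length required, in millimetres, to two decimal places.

From α = 2·arctan(h/2f) we get f = h / (2·tan(α/2)).
With h = 15.6 mm and α/2 = 16.5°, tan(α/2) ≈ 0.29621, so f ≈ 15.6 / 0.59243 ≈ 26.3324 mm.

26.33 mm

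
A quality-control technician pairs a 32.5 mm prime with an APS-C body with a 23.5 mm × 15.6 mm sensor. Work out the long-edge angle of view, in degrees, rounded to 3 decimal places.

Angle of view α = 2·arctan(w/2f) with w = 23.5 mm and f = 32.5 mm.
w/2f = 0.36154; arctan(0.36154) ≈ 19.8769°, so α ≈ 39.7537°.

39.754°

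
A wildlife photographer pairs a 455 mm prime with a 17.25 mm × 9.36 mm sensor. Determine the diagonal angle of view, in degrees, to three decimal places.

Sensor diagonal = √(17.25² + 9.36²) = √385.1721 ≈ 19.6258 mm.
Angle of view α = 2·arctan(d/2f) with d = 19.6258 mm and f = 455 mm.
d/2f = 0.02157; arctan(0.02157) ≈ 1.2355°, so α ≈ 2.4710°.

2.471°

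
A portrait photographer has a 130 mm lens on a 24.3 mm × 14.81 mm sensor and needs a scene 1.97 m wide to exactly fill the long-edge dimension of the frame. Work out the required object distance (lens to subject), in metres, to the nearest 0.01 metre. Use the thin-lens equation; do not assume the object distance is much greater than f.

10.67 m

W: 1.97 m = 1970 mm.
Magnification m = w/W = dᵢ/dₒ; combined with 1/f = 1/dₒ + 1/dᵢ this gives dₒ = f·(1 + W/w).
dₒ = 130 mm × (1 + 1970/24.3) = 130 × 82.0700 ≈ 10669.095 mm = 10.6691 m.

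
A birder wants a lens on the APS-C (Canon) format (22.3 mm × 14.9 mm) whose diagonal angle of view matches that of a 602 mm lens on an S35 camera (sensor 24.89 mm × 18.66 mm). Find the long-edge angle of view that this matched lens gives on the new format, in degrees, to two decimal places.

Sensor diagonal = √(24.89² + 18.66²) = √967.7077 ≈ 31.1080 mm.
Sensor diagonal = √(22.3² + 14.9²) = √719.3000 ≈ 26.8198 mm.
Equal diagonal AOV ⇒ f₂ = f₁ · 26.8198/31.1080 = 602 × 0.86215 ≈ 519.0144 mm.
Long-edge AOV on the new format = 2·arctan(22.3 / (2 × 519.0144)) = 2·arctan(0.02148) ≈ 2.4614°.

2.46°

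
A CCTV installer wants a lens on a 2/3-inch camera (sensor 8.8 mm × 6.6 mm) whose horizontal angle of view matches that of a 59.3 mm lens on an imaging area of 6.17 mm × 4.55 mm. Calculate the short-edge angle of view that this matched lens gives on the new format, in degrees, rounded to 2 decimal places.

Equal horizontal AOV ⇒ f₂ = f₁ · 8.8/6.17 = 59.3 × 1.42626 ≈ 84.5770 mm.
Short-edge AOV on the new format = 2·arctan(6.6 / (2 × 84.5770)) = 2·arctan(0.03902) ≈ 4.4688°.

4.47°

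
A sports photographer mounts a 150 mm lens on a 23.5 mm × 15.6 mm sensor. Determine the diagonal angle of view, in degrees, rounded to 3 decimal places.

10.743°

Sensor diagonal = √(23.5² + 15.6²) = √795.6100 ≈ 28.2066 mm.
Angle of view α = 2·arctan(d/2f) with d = 28.2066 mm and f = 150 mm.
d/2f = 0.09402; arctan(0.09402) ≈ 5.3713°, so α ≈ 10.7425°.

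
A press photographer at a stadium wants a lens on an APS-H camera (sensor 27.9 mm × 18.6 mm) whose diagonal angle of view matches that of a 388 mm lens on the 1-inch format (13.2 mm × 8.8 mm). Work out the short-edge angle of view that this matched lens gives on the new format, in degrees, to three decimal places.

Sensor diagonal = √(13.2² + 8.8²) = √251.6800 ≈ 15.8644 mm.
Sensor diagonal = √(27.9² + 18.6²) = √1124.3700 ≈ 33.5316 mm.
Equal diagonal AOV ⇒ f₂ = f₁ · 33.5316/15.8644 = 388 × 2.11364 ≈ 820.0909 mm.
Short-edge AOV on the new format = 2·arctan(18.6 / (2 × 820.0909)) = 2·arctan(0.01134) ≈ 1.2994°.

1.299°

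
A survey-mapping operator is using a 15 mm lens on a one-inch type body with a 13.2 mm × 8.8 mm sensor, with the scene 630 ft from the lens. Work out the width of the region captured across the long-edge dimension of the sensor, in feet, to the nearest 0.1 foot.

dₒ: 630 ft × 304.8 mm/ft = 192023.99 mm.
Similar triangles through the lens centre give W/dₒ = w/dᵢ; with 1/f = 1/dₒ + 1/dᵢ this gives W = w·(dₒ − f)/f.
W = 13.2 mm × (192024 − 15) / 15 = 13.2 × 12800.5996 ≈ 168967.915 mm = 168967.915/304.8 ft = 554.357 ft.

554.4 ft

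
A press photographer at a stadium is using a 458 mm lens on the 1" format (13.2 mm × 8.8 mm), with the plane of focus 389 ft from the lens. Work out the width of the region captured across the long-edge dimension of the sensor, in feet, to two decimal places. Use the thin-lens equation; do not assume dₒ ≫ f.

dₒ: 389 ft × 304.8 mm/ft = 118567.20 mm.
Similar triangles through the lens centre give W/dₒ = w/dᵢ; with 1/f = 1/dₒ + 1/dᵢ this gives W = w·(dₒ − f)/f.
W = 13.2 mm × (118567 − 458) / 458 = 13.2 × 257.8803 ≈ 3404.021 mm = 3404.021/304.8 ft = 11.168 ft.

11.17 ft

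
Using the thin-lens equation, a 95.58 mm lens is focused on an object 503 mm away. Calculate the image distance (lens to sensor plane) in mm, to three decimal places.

1/dᵢ = 1/f − 1/dₒ = 1/95.58 − 1/503 = 0.0084744 mm⁻¹.
dᵢ = 1/0.0084744 ≈ 118.0029 mm.

118.003 mm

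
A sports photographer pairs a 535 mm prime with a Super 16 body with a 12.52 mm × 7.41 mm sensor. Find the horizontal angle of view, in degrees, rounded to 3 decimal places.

1.341°

Angle of view α = 2·arctan(w/2f) with w = 12.52 mm and f = 535 mm.
w/2f = 0.01170; arctan(0.01170) ≈ 0.6704°, so α ≈ 1.3408°.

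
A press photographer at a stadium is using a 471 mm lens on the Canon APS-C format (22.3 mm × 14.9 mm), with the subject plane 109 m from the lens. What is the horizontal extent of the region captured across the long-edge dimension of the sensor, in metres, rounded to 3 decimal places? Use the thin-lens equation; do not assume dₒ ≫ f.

dₒ: 109 m = 109000 mm.
Similar triangles through the lens centre give W/dₒ = w/dᵢ; with 1/f = 1/dₒ + 1/dᵢ this gives W = w·(dₒ − f)/f.
W = 22.3 mm × (109000 − 471) / 471 = 22.3 × 230.4225 ≈ 5138.422 mm = 5.13842 m.

5.138 m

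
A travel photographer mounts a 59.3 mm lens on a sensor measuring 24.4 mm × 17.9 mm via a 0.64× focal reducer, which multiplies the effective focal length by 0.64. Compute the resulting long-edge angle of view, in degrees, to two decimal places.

35.64°

Effective focal length f = 59.3 × 0.64 = 37.952 mm.
α = 2·arctan(24.4 / (2 × 37.952)) = 2·arctan(0.32146) ≈ 35.6409°.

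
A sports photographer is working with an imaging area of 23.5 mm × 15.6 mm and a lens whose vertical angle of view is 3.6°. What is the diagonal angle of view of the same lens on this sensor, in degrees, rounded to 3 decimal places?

From the vertical AOV: f = 15.6 / (2·tan(1.8°)) = 15.6 / 0.06285 ≈ 248.2000 mm.
Sensor diagonal = √(23.5² + 15.6²) = √795.6100 ≈ 28.2066 mm.
Diagonal AOV = 2·arctan(28.2066 / (2 × 248.2000)) = 2·arctan(0.05682) ≈ 6.5044°.

6.504°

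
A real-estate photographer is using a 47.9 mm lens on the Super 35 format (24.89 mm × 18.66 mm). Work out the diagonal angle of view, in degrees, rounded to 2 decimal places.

35.98°

Sensor diagonal = √(24.89² + 18.66²) = √967.7077 ≈ 31.1080 mm.
Angle of view α = 2·arctan(d/2f) with d = 31.1080 mm and f = 47.9 mm.
d/2f = 0.32472; arctan(0.32472) ≈ 17.9896°, so α ≈ 35.9791°.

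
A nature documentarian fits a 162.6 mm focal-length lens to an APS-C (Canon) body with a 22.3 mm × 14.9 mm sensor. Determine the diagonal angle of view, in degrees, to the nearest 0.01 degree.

9.43°

Sensor diagonal = √(22.3² + 14.9²) = √719.3000 ≈ 26.8198 mm.
Angle of view α = 2·arctan(d/2f) with d = 26.8198 mm and f = 162.6 mm.
d/2f = 0.08247; arctan(0.08247) ≈ 4.7146°, so α ≈ 9.4292°.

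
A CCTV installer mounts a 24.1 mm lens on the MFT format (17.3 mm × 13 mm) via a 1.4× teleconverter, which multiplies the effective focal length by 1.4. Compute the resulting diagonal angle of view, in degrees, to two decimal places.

35.56°

Effective focal length f = 24.1 × 1.4 = 33.74 mm.
Sensor diagonal = √(17.3² + 13²) = √468.2900 ≈ 21.6400 mm.
α = 2·arctan(21.640 / (2 × 33.74)) = 2·arctan(0.32069) ≈ 35.5608°.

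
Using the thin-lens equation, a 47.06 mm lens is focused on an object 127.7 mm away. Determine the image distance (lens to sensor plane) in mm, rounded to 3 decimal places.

1/dᵢ = 1/f − 1/dₒ = 1/47.06 − 1/127.7 = 0.0134186 mm⁻¹.
dᵢ = 1/0.0134186 ≈ 74.5233 mm.

74.523 mm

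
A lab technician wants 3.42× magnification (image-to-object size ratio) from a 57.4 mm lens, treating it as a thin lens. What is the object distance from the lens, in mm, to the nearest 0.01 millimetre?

With m = dᵢ/dₒ and 1/f = 1/dₒ + 1/dᵢ, substituting dᵢ = m·dₒ gives 1/f = (1 + 1/m)/dₒ, hence dₒ = f·(1 + 1/m).
dₒ = 57.4 × (1 + 1/3.42) = 57.4 × 1.29240 ≈ 74.184 mm.

74.18 mm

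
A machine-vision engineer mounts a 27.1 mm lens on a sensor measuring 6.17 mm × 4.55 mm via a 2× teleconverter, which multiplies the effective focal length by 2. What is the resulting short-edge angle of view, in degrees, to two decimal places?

4.81°

Effective focal length f = 27.1 × 2 = 54.2 mm.
α = 2·arctan(4.55 / (2 × 54.2)) = 2·arctan(0.04197) ≈ 4.8071°.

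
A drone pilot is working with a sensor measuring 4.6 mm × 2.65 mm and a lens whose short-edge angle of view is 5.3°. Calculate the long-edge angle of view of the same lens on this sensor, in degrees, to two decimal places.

From the short-edge AOV: f = 2.65 / (2·tan(2.65°)) = 2.65 / 0.09257 ≈ 28.6275 mm.
Long-edge AOV = 2·arctan(4.6 / (2 × 28.6275)) = 2·arctan(0.08034) ≈ 9.1868°.

9.19°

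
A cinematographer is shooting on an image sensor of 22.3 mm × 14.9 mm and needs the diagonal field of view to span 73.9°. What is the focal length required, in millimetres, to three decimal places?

17.828 mm

Sensor diagonal = √(22.3² + 14.9²) = √719.3000 ≈ 26.8198 mm.
From α = 2·arctan(d/2f) we get f = d / (2·tan(α/2)).
With d = 26.8198 mm and α/2 = 36.95°, tan(α/2) ≈ 0.75219, so f ≈ 26.8198 / 1.50437 ≈ 17.8279 mm.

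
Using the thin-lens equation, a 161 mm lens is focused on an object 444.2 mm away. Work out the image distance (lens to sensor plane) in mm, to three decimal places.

1/dᵢ = 1/f − 1/dₒ = 1/161 − 1/444.2 = 0.0039599 mm⁻¹.
dᵢ = 1/0.0039599 ≈ 252.5290 mm.

252.529 mm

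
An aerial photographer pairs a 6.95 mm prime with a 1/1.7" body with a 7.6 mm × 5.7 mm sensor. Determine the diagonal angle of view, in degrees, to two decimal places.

68.70°

Sensor diagonal = √(7.6² + 5.7²) = √90.2500 ≈ 9.5000 mm.
Angle of view α = 2·arctan(d/2f) with d = 9.5000 mm and f = 6.95 mm.
d/2f = 0.68345; arctan(0.68345) ≈ 34.3508°, so α ≈ 68.7016°.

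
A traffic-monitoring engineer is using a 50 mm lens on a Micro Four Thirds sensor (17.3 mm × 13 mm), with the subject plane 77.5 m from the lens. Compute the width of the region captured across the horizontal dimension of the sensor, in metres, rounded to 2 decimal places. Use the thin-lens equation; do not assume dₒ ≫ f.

26.80 m

dₒ: 77.5 m = 77500 mm.
Similar triangles through the lens centre give W/dₒ = w/dᵢ; with 1/f = 1/dₒ + 1/dᵢ this gives W = w·(dₒ − f)/f.
W = 17.3 mm × (77500 − 50) / 50 = 17.3 × 1549.0000 ≈ 26797.700 mm = 26.7977 m.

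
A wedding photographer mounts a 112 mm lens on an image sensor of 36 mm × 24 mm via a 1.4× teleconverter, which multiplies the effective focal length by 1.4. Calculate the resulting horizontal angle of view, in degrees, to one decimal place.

Effective focal length f = 112 × 1.4 = 156.8 mm.
α = 2·arctan(36 / (2 × 156.8)) = 2·arctan(0.11480) ≈ 13.0973°.

13.1°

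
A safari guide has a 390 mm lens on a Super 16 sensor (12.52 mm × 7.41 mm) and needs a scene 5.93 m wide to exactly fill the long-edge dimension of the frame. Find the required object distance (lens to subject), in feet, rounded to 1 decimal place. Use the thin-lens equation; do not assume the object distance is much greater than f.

W: 5.93 m = 5930 mm.
Magnification m = w/W = dᵢ/dₒ; combined with 1/f = 1/dₒ + 1/dᵢ this gives dₒ = f·(1 + W/w).
dₒ = 390 mm × (1 + 5930/12.52) = 390 × 474.6422 ≈ 185110.447 mm = 185110.447/304.8 ft = 607.318 ft.

607.3 ft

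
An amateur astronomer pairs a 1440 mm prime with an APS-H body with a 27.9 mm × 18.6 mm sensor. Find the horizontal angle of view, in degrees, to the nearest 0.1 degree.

Angle of view α = 2·arctan(w/2f) with w = 27.9 mm and f = 1440 mm.
w/2f = 0.00969; arctan(0.00969) ≈ 0.5550°, so α ≈ 1.1101°.

1.1°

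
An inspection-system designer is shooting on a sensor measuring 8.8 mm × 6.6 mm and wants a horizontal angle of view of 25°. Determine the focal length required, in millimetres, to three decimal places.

From α = 2·arctan(w/2f) we get f = w / (2·tan(α/2)).
With w = 8.8 mm and α/2 = 12.5°, tan(α/2) ≈ 0.22169, so f ≈ 8.8 / 0.44339 ≈ 19.8471 mm.

19.847 mm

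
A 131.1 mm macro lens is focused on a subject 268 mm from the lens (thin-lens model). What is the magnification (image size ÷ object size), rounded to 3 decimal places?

Thin lens: 1/f = 1/dₒ + 1/dᵢ → 1/dᵢ = 1/131.1 − 1/268 = 0.0038964 mm⁻¹, so dᵢ ≈ 256.6457 mm.
Magnification m = dᵢ/dₒ = 256.6457/268 ≈ 0.95763.

0.958×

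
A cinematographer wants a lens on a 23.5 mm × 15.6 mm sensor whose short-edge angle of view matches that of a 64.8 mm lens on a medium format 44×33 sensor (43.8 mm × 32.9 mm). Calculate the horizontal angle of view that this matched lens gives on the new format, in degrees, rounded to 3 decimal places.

41.855°

Equal short-edge AOV ⇒ f₂ = f₁ · 15.6/32.9 = 64.8 × 0.47416 ≈ 30.7258 mm.
Horizontal AOV on the new format = 2·arctan(23.5 / (2 × 30.7258)) = 2·arctan(0.38241) ≈ 41.8551°.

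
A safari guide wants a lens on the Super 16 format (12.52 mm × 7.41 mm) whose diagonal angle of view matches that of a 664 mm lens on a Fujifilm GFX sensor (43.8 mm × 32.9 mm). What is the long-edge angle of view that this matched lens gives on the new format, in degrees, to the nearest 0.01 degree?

4.07°

Sensor diagonal = √(43.8² + 32.9²) = √3000.8500 ≈ 54.7800 mm.
Sensor diagonal = √(12.52² + 7.41²) = √211.6585 ≈ 14.5485 mm.
Equal diagonal AOV ⇒ f₂ = f₁ · 14.5485/54.7800 = 664 × 0.26558 ≈ 176.3453 mm.
Long-edge AOV on the new format = 2·arctan(12.52 / (2 × 176.3453)) = 2·arctan(0.03550) ≈ 4.0661°.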